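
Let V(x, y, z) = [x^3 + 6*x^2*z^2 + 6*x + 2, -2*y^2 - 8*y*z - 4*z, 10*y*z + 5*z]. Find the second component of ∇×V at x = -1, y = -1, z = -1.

-12

(∇×V)_2 = ∂V₁/∂z − ∂V₃/∂x
= 12*x^2*z − (0)
= 12*x^2*z
At (-1, -1, -1): -12.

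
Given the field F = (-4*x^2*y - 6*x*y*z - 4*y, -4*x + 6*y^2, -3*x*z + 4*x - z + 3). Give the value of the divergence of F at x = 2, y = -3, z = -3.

-49

∂F₁/∂x = -8*x*y - 6*y*z
∂F₂/∂y = 12*y
∂F₃/∂z = -3*x - 1
∇·F = -8*x*y - 3*x - 6*y*z + 12*y - 1
At (2, -3, -3): -49.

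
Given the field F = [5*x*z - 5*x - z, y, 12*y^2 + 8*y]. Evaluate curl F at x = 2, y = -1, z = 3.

(-16, 9, 0)

(∇×F)₁ = ∂F₃/∂y − ∂F₂/∂z = 24*y + 8
(∇×F)₂ = ∂F₁/∂z − ∂F₃/∂x = 5*x - 1
(∇×F)₃ = ∂F₂/∂x − ∂F₁/∂y = 0
∇×F = (24*y + 8, 5*x - 1, 0)
At (2, -1, 3): (-16, 9, 0).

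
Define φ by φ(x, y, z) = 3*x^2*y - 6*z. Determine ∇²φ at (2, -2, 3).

∂²φ/∂x² = 6*y
∂²φ/∂y² = 0
∂²φ/∂z² = 0
∇²φ = 6*y
At (2, -2, 3): -12.

-12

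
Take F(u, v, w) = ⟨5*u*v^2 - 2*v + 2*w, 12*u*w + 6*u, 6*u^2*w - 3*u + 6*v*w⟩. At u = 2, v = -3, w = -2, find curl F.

(-36, 53, 44)

(∇×F)₁ = ∂F₃/∂v − ∂F₂/∂w = -12*u + 6*w
(∇×F)₂ = ∂F₁/∂w − ∂F₃/∂u = -12*u*w + 5
(∇×F)₃ = ∂F₂/∂u − ∂F₁/∂v = -10*u*v + 12*w + 8
∇×F = (-12*u + 6*w, -12*u*w + 5, -10*u*v + 12*w + 8)
At (2, -3, -2): (-36, 53, 44).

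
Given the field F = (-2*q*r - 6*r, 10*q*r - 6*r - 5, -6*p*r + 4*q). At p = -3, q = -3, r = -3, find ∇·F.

∂F₁/∂p = 0
∂F₂/∂q = 10*r
∂F₃/∂r = -6*p
∇·F = -6*p + 10*r
At (-3, -3, -3): -12.

-12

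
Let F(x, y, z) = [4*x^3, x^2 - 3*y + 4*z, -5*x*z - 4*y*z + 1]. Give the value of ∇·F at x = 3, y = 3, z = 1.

78

∂F₁/∂x = 12*x^2
∂F₂/∂y = -3
∂F₃/∂z = -5*x - 4*y
∇·F = 12*x^2 - 5*x - 4*y - 3
At (3, 3, 1): 78.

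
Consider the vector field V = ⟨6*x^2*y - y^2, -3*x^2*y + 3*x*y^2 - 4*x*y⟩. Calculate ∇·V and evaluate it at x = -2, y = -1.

32

∂V₁/∂x = 12*x*y
∂V₂/∂y = -3*x^2 + 6*x*y - 4*x
∇·V = -3*x^2 + 18*x*y - 4*x
At (-2, -1): 32.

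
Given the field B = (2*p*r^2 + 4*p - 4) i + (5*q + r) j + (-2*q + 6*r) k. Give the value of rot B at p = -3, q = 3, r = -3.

(∇×B)₁ = ∂B₃/∂q − ∂B₂/∂r = -3
(∇×B)₂ = ∂B₁/∂r − ∂B₃/∂p = 4*p*r
(∇×B)₃ = ∂B₂/∂p − ∂B₁/∂q = 0
∇×B = (-3, 4*p*r, 0)
At (-3, 3, -3): (-3, 36, 0).

(-3, 36, 0)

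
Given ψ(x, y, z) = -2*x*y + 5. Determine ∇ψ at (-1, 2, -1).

∂ψ/∂x = -2*y
∂ψ/∂y = -2*x
∂ψ/∂z = 0
∇ψ = (-2*y, -2*x, 0)
At (-1, 2, -1): (-4, 2, 0).

(-4, 2, 0)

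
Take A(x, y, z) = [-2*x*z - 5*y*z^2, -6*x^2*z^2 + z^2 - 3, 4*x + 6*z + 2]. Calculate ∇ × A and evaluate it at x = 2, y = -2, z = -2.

(-92, -48, -76)

(∇×A)₁ = ∂A₃/∂y − ∂A₂/∂z = 12*x^2*z - 2*z
(∇×A)₂ = ∂A₁/∂z − ∂A₃/∂x = -2*x - 10*y*z - 4
(∇×A)₃ = ∂A₂/∂x − ∂A₁/∂y = -12*x*z^2 + 5*z^2
∇×A = (12*x^2*z - 2*z, -2*x - 10*y*z - 4, -12*x*z^2 + 5*z^2)
At (2, -2, -2): (-92, -48, -76).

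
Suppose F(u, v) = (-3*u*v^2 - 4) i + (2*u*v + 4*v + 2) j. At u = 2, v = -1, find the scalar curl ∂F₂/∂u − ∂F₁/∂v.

-14

∂F₂/∂u = 2*v
∂F₁/∂v = -6*u*v
Scalar curl = 6*u*v + 2*v
At (2, -1): -14.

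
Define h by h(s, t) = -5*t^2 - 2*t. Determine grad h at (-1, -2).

∂h/∂s = 0
∂h/∂t = -10*t - 2
∇h = (0, -10*t - 2)
At (-1, -2): (0, 18).

(0, 18)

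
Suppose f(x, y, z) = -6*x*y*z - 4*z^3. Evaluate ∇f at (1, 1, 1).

∂f/∂x = -6*y*z
∂f/∂y = -6*x*z
∂f/∂z = -6*x*y - 12*z^2
∇f = (-6*y*z, -6*x*z, -6*x*y - 12*z^2)
At (1, 1, 1): (-6, -6, -18).

(-6, -6, -18)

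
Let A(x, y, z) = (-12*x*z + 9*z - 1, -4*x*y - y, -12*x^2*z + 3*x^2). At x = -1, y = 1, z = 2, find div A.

∂A₁/∂x = -12*z
∂A₂/∂y = -4*x - 1
∂A₃/∂z = -12*x^2
∇·A = -12*x^2 - 4*x - 12*z - 1
At (-1, 1, 2): -33.

-33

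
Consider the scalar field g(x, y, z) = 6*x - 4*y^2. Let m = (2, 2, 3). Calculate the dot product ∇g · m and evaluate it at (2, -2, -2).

∂g/∂x = 6
∂g/∂y = -8*y
∂g/∂z = 0
∇g at (2, -2, -2) = (6, 16, 0)
∇g · m = (6)(2) + (16)(2) + (0)(3) = 44

44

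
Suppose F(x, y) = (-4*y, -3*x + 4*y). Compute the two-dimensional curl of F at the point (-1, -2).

∂F₂/∂x = -3
∂F₁/∂y = -4
Scalar curl = 1
At (-1, -2): 1.

1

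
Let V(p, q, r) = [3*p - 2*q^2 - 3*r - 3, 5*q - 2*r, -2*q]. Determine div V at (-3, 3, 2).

8

∂V₁/∂p = 3
∂V₂/∂q = 5
∂V₃/∂r = 0
∇·V = 8
At (-3, 3, 2): 8.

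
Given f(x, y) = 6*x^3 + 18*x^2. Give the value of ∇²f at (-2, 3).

∂²f/∂x² = 36*(x + 1)
∂²f/∂y² = 0
∇²f = 36*x + 36
At (-2, 3): -36.

-36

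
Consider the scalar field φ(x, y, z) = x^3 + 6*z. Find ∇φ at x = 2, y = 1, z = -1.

∂φ/∂x = 3*x^2
∂φ/∂y = 0
∂φ/∂z = 6
∇φ = (3*x^2, 0, 6)
At (2, 1, -1): (12, 0, 6).

(12, 0, 6)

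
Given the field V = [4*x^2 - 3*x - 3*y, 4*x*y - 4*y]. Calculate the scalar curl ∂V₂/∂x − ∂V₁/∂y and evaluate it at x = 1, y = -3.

∂V₂/∂x = 4*y
∂V₁/∂y = -3
Scalar curl = 4*y + 3
At (1, -3): -9.

-9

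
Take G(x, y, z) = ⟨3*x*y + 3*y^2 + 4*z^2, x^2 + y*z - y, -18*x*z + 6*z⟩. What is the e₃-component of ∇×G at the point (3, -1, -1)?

(∇×G)_3 = ∂G₂/∂x − ∂G₁/∂y
= 2*x − (3*x + 6*y)
= -x - 6*y
At (3, -1, -1): 3.

3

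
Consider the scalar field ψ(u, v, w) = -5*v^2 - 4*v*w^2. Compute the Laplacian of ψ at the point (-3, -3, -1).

∂²ψ/∂u² = 0
∂²ψ/∂v² = -10
∂²ψ/∂w² = -8*v
∇²ψ = -8*v - 10
At (-3, -3, -1): 14.

14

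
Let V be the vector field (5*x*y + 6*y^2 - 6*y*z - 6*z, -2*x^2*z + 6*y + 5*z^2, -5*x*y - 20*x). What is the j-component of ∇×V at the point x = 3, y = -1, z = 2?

15

(∇×V)_2 = ∂V₁/∂z − ∂V₃/∂x
= -6*y - 6 − (-5*y - 20)
= -y + 14
At (3, -1, 2): 15.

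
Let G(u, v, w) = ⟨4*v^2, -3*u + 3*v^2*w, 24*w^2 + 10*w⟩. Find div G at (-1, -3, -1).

∂G₁/∂u = 0
∂G₂/∂v = 6*v*w
∂G₃/∂w = 48*w + 10
∇·G = 6*v*w + 48*w + 10
At (-1, -3, -1): -20.

-20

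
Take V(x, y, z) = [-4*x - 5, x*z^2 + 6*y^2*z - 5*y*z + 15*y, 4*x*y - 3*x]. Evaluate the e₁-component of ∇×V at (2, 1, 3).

-5

(∇×V)_1 = ∂V₃/∂y − ∂V₂/∂z
= 4*x − (2*x*z + 6*y^2 - 5*y)
= -2*x*z + 4*x - 6*y^2 + 5*y
At (2, 1, 3): -5.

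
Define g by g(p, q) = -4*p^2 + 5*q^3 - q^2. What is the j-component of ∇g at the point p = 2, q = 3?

129

(∇g)_2 = ∂g/∂q = 15*q^2 - 2*q
At (2, 3): 129.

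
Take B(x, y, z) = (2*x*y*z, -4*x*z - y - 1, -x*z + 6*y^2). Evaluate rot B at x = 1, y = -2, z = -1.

(∇×B)₁ = ∂B₃/∂y − ∂B₂/∂z = 4*x + 12*y
(∇×B)₂ = ∂B₁/∂z − ∂B₃/∂x = 2*x*y + z
(∇×B)₃ = ∂B₂/∂x − ∂B₁/∂y = -2*x*z - 4*z
∇×B = (4*x + 12*y, 2*x*y + z, -2*x*z - 4*z)
At (1, -2, -1): (-20, -5, 6).

(-20, -5, 6)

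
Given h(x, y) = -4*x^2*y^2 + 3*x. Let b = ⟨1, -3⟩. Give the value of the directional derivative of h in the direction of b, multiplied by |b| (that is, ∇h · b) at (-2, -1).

∂h/∂x = -8*x*y^2 + 3
∂h/∂y = -8*x^2*y
∇h at (-2, -1) = (19, 32)
∇h · b = (19)(1) + (32)(-3) = -77

-77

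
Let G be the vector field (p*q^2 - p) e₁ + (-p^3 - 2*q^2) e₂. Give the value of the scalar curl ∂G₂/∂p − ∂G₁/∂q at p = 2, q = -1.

-8

∂G₂/∂p = -3*p^2
∂G₁/∂q = 2*p*q
Scalar curl = -3*p^2 - 2*p*q
At (2, -1): -8.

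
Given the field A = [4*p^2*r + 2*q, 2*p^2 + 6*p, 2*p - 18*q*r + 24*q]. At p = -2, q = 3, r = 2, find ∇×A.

(-12, 14, -4)

(∇×A)₁ = ∂A₃/∂q − ∂A₂/∂r = -18*r + 24
(∇×A)₂ = ∂A₁/∂r − ∂A₃/∂p = 4*p^2 - 2
(∇×A)₃ = ∂A₂/∂p − ∂A₁/∂q = 4*p + 4
∇×A = (-18*r + 24, 4*p^2 - 2, 4*p + 4)
At (-2, 3, 2): (-12, 14, -4).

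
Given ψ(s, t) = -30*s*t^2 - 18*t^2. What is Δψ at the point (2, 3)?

-156

∂²ψ/∂s² = 0
∂²ψ/∂t² = -12*(5*s + 3)
∇²ψ = -60*s - 36
At (2, 3): -156.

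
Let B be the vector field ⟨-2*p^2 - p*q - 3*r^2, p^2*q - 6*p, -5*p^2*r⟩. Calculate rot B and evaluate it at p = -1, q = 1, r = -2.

(∇×B)₁ = ∂B₃/∂q − ∂B₂/∂r = 0
(∇×B)₂ = ∂B₁/∂r − ∂B₃/∂p = 10*p*r - 6*r
(∇×B)₃ = ∂B₂/∂p − ∂B₁/∂q = 2*p*q + p - 6
∇×B = (0, 10*p*r - 6*r, 2*p*q + p - 6)
At (-1, 1, -2): (0, 32, -9).

(0, 32, -9)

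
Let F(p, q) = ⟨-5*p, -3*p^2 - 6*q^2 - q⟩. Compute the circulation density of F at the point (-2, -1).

∂F₂/∂p = -6*p
∂F₁/∂q = 0
Scalar curl = -6*p
At (-2, -1): 12.

12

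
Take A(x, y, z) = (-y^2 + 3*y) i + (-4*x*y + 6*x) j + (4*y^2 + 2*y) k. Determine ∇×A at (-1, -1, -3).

(∇×A)₁ = ∂A₃/∂y − ∂A₂/∂z = 8*y + 2
(∇×A)₂ = ∂A₁/∂z − ∂A₃/∂x = 0
(∇×A)₃ = ∂A₂/∂x − ∂A₁/∂y = -2*y + 3
∇×A = (8*y + 2, 0, -2*y + 3)
At (-1, -1, -3): (-6, 0, 5).

(-6, 0, 5)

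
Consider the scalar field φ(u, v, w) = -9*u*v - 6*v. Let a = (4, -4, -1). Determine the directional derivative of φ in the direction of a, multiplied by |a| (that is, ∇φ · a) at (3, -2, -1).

204

∂φ/∂u = -9*v
∂φ/∂v = -9*u - 6
∂φ/∂w = 0
∇φ at (3, -2, -1) = (18, -33, 0)
∇φ · a = (18)(4) + (-33)(-4) + (0)(-1) = 204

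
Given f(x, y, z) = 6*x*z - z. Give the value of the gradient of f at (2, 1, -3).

(-18, 0, 11)

∂f/∂x = 6*z
∂f/∂y = 0
∂f/∂z = 6*x - 1
∇f = (6*z, 0, 6*x - 1)
At (2, 1, -3): (-18, 0, 11).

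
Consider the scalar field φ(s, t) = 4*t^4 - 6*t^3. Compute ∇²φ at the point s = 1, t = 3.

324

∂²φ/∂s² = 0
∂²φ/∂t² = 12*t*(4*t - 3)
∇²φ = 48*t^2 - 36*t
At (1, 3): 324.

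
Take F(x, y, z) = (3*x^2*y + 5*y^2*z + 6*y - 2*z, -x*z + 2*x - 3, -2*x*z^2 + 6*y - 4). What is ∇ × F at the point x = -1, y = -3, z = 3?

(∇×F)₁ = ∂F₃/∂y − ∂F₂/∂z = x + 6
(∇×F)₂ = ∂F₁/∂z − ∂F₃/∂x = 5*y^2 + 2*z^2 - 2
(∇×F)₃ = ∂F₂/∂x − ∂F₁/∂y = -3*x^2 - 10*y*z - z - 4
∇×F = (x + 6, 5*y^2 + 2*z^2 - 2, -3*x^2 - 10*y*z - z - 4)
At (-1, -3, 3): (5, 61, 80).

(5, 61, 80)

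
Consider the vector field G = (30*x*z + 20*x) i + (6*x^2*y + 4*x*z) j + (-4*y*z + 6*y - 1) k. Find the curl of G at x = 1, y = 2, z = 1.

(-2, 30, 28)

(∇×G)₁ = ∂G₃/∂y − ∂G₂/∂z = -4*x - 4*z + 6
(∇×G)₂ = ∂G₁/∂z − ∂G₃/∂x = 30*x
(∇×G)₃ = ∂G₂/∂x − ∂G₁/∂y = 12*x*y + 4*z
∇×G = (-4*x - 4*z + 6, 30*x, 12*x*y + 4*z)
At (1, 2, 1): (-2, 30, 28).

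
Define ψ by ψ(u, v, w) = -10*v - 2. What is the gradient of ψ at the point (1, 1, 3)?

∂ψ/∂u = 0
∂ψ/∂v = -10
∂ψ/∂w = 0
∇ψ = (0, -10, 0)
At (1, 1, 3): (0, -10, 0).

(0, -10, 0)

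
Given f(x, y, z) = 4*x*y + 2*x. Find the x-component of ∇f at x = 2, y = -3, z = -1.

(∇f)_1 = ∂f/∂x = 4*y + 2
At (2, -3, -1): -10.

-10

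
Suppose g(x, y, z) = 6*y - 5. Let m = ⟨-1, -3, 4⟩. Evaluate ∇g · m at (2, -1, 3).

∂g/∂x = 0
∂g/∂y = 6
∂g/∂z = 0
∇g at (2, -1, 3) = (0, 6, 0)
∇g · m = (0)(-1) + (6)(-3) + (0)(4) = -18

-18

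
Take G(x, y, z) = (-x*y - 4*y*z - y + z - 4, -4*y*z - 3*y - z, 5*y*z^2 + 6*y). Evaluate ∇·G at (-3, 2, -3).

∂G₁/∂x = -y
∂G₂/∂y = -4*z - 3
∂G₃/∂z = 10*y*z
∇·G = 10*y*z - y - 4*z - 3
At (-3, 2, -3): -53.

-53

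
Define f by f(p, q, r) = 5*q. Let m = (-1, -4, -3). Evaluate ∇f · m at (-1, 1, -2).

-20

∂f/∂p = 0
∂f/∂q = 5
∂f/∂r = 0
∇f at (-1, 1, -2) = (0, 5, 0)
∇f · m = (0)(-1) + (5)(-4) + (0)(-3) = -20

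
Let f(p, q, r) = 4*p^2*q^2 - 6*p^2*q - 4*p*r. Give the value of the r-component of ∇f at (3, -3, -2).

(∇f)_3 = ∂f/∂r = -4*p
At (3, -3, -2): -12.

-12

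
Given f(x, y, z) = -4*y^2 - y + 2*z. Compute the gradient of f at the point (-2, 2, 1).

(0, -17, 2)

∂f/∂x = 0
∂f/∂y = -8*y - 1
∂f/∂z = 2
∇f = (0, -8*y - 1, 2)
At (-2, 2, 1): (0, -17, 2).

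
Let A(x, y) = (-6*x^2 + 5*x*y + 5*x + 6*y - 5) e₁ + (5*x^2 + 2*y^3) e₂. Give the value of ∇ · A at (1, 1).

4

∂A₁/∂x = -12*x + 5*y + 5
∂A₂/∂y = 6*y^2
∇·A = -12*x + 6*y^2 + 5*y + 5
At (1, 1): 4.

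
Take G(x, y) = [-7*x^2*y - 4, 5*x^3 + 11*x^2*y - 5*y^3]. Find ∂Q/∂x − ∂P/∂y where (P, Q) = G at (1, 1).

44

∂G₂/∂x = 15*x^2 + 22*x*y
∂G₁/∂y = -7*x^2
Scalar curl = 22*x^2 + 22*x*y
At (1, 1): 44.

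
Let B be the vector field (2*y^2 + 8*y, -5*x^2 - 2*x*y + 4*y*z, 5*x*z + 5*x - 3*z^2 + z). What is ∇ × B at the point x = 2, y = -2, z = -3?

(8, 10, -16)

(∇×B)₁ = ∂B₃/∂y − ∂B₂/∂z = -4*y
(∇×B)₂ = ∂B₁/∂z − ∂B₃/∂x = -5*z - 5
(∇×B)₃ = ∂B₂/∂x − ∂B₁/∂y = -10*x - 6*y - 8
∇×B = (-4*y, -5*z - 5, -10*x - 6*y - 8)
At (2, -2, -3): (8, 10, -16).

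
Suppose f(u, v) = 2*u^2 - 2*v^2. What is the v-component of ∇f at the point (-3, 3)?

-12

(∇f)_2 = ∂f/∂v = -4*v
At (-3, 3): -12.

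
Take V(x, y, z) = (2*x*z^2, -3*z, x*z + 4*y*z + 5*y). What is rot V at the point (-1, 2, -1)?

(∇×V)₁ = ∂V₃/∂y − ∂V₂/∂z = 4*z + 8
(∇×V)₂ = ∂V₁/∂z − ∂V₃/∂x = 4*x*z - z
(∇×V)₃ = ∂V₂/∂x − ∂V₁/∂y = 0
∇×V = (4*z + 8, 4*x*z - z, 0)
At (-1, 2, -1): (4, 5, 0).

(4, 5, 0)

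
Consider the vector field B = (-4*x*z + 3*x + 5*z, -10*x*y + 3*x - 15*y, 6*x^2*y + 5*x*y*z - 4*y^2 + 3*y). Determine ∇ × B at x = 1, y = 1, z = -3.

(∇×B)₁ = ∂B₃/∂y − ∂B₂/∂z = 6*x^2 + 5*x*z - 8*y + 3
(∇×B)₂ = ∂B₁/∂z − ∂B₃/∂x = -12*x*y - 4*x - 5*y*z + 5
(∇×B)₃ = ∂B₂/∂x − ∂B₁/∂y = -10*y + 3
∇×B = (6*x^2 + 5*x*z - 8*y + 3, -12*x*y - 4*x - 5*y*z + 5, -10*y + 3)
At (1, 1, -3): (-14, 4, -7).

(-14, 4, -7)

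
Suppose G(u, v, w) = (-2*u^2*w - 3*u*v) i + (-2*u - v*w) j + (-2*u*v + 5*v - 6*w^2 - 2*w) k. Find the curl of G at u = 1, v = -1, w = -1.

(2, -4, 1)

(∇×G)₁ = ∂G₃/∂v − ∂G₂/∂w = -2*u + v + 5
(∇×G)₂ = ∂G₁/∂w − ∂G₃/∂u = -2*u^2 + 2*v
(∇×G)₃ = ∂G₂/∂u − ∂G₁/∂v = 3*u - 2
∇×G = (-2*u + v + 5, -2*u^2 + 2*v, 3*u - 2)
At (1, -1, -1): (2, -4, 1).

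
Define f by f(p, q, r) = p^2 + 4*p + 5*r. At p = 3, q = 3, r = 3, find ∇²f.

2

∂²f/∂p² = 2
∂²f/∂q² = 0
∂²f/∂r² = 0
∇²f = 2
At (3, 3, 3): 2.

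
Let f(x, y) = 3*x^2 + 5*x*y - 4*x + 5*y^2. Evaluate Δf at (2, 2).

16

∂²f/∂x² = 6
∂²f/∂y² = 10
∇²f = 16
At (2, 2): 16.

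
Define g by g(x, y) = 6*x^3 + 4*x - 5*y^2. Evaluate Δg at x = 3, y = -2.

∂²g/∂x² = 36*x
∂²g/∂y² = -10
∇²g = 36*x - 10
At (3, -2): 98.

98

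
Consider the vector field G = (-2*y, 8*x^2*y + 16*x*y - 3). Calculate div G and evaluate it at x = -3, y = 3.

24

∂G₁/∂x = 0
∂G₂/∂y = 8*x^2 + 16*x
∇·G = 8*x^2 + 16*x
At (-3, 3): 24.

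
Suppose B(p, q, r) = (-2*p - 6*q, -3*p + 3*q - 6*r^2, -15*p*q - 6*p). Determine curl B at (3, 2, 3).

(-9, 36, 3)

(∇×B)₁ = ∂B₃/∂q − ∂B₂/∂r = -15*p + 12*r
(∇×B)₂ = ∂B₁/∂r − ∂B₃/∂p = 15*q + 6
(∇×B)₃ = ∂B₂/∂p − ∂B₁/∂q = 3
∇×B = (-15*p + 12*r, 15*q + 6, 3)
At (3, 2, 3): (-9, 36, 3).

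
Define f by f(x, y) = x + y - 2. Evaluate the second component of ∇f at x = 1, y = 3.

(∇f)_2 = ∂f/∂y = 1
At (1, 3): 1.

1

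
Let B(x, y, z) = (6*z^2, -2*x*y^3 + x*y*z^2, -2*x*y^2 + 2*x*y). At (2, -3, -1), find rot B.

(16, 12, 51)

(∇×B)₁ = ∂B₃/∂y − ∂B₂/∂z = -2*x*y*z - 4*x*y + 2*x
(∇×B)₂ = ∂B₁/∂z − ∂B₃/∂x = 2*y^2 - 2*y + 12*z
(∇×B)₃ = ∂B₂/∂x − ∂B₁/∂y = -2*y^3 + y*z^2
∇×B = (-2*x*y*z - 4*x*y + 2*x, 2*y^2 - 2*y + 12*z, -2*y^3 + y*z^2)
At (2, -3, -1): (16, 12, 51).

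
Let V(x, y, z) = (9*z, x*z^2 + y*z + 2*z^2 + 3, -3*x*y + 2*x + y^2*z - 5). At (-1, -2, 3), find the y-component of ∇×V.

(∇×V)_2 = ∂V₁/∂z − ∂V₃/∂x
= 9 − (-3*y + 2)
= 3*y + 7
At (-1, -2, 3): 1.

1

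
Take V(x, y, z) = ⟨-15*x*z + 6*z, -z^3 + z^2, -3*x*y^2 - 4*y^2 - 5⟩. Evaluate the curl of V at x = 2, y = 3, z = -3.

(-27, 3, 0)

(∇×V)₁ = ∂V₃/∂y − ∂V₂/∂z = -6*x*y - 8*y + 3*z^2 - 2*z
(∇×V)₂ = ∂V₁/∂z − ∂V₃/∂x = -15*x + 3*y^2 + 6
(∇×V)₃ = ∂V₂/∂x − ∂V₁/∂y = 0
∇×V = (-6*x*y - 8*y + 3*z^2 - 2*z, -15*x + 3*y^2 + 6, 0)
At (2, 3, -3): (-27, 3, 0).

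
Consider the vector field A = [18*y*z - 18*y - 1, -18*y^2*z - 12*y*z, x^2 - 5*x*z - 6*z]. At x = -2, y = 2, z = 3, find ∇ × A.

(∇×A)₁ = ∂A₃/∂y − ∂A₂/∂z = 18*y^2 + 12*y
(∇×A)₂ = ∂A₁/∂z − ∂A₃/∂x = -2*x + 18*y + 5*z
(∇×A)₃ = ∂A₂/∂x − ∂A₁/∂y = -18*z + 18
∇×A = (18*y^2 + 12*y, -2*x + 18*y + 5*z, -18*z + 18)
At (-2, 2, 3): (96, 55, -36).

(96, 55, -36)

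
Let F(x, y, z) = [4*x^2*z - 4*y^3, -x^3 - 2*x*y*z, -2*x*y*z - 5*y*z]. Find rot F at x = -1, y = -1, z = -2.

(8, 8, 5)

(∇×F)₁ = ∂F₃/∂y − ∂F₂/∂z = 2*x*y - 2*x*z - 5*z
(∇×F)₂ = ∂F₁/∂z − ∂F₃/∂x = 4*x^2 + 2*y*z
(∇×F)₃ = ∂F₂/∂x − ∂F₁/∂y = -3*x^2 + 12*y^2 - 2*y*z
∇×F = (2*x*y - 2*x*z - 5*z, 4*x^2 + 2*y*z, -3*x^2 + 12*y^2 - 2*y*z)
At (-1, -1, -2): (8, 8, 5).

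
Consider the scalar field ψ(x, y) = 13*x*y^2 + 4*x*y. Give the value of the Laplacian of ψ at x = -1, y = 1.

-26

∂²ψ/∂x² = 0
∂²ψ/∂y² = 26*x
∇²ψ = 26*x
At (-1, 1): -26.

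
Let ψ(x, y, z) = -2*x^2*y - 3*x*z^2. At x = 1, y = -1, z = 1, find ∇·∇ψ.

-2

∂²ψ/∂x² = -4*y
∂²ψ/∂y² = 0
∂²ψ/∂z² = -6*x
∇²ψ = -6*x - 4*y
At (1, -1, 1): -2.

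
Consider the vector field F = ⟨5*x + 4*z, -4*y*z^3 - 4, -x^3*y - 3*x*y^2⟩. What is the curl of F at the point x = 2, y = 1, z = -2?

(28, 19, 0)

(∇×F)₁ = ∂F₃/∂y − ∂F₂/∂z = -x^3 - 6*x*y + 12*y*z^2
(∇×F)₂ = ∂F₁/∂z − ∂F₃/∂x = 3*x^2*y + 3*y^2 + 4
(∇×F)₃ = ∂F₂/∂x − ∂F₁/∂y = 0
∇×F = (-x^3 - 6*x*y + 12*y*z^2, 3*x^2*y + 3*y^2 + 4, 0)
At (2, 1, -2): (28, 19, 0).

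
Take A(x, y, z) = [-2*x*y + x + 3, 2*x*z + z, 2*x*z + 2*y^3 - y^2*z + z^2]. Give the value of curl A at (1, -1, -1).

(1, 2, 0)

(∇×A)₁ = ∂A₃/∂y − ∂A₂/∂z = -2*x + 6*y^2 - 2*y*z - 1
(∇×A)₂ = ∂A₁/∂z − ∂A₃/∂x = -2*z
(∇×A)₃ = ∂A₂/∂x − ∂A₁/∂y = 2*x + 2*z
∇×A = (-2*x + 6*y^2 - 2*y*z - 1, -2*z, 2*x + 2*z)
At (1, -1, -1): (1, 2, 0).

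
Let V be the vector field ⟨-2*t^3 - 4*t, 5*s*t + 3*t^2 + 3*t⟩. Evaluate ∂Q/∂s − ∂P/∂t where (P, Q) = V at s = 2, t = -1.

∂V₂/∂s = 5*t
∂V₁/∂t = -6*t^2 - 4
Scalar curl = 6*t^2 + 5*t + 4
At (2, -1): 5.

5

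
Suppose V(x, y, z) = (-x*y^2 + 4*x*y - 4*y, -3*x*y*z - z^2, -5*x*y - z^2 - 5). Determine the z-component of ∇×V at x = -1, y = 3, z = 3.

(∇×V)_3 = ∂V₂/∂x − ∂V₁/∂y
= -3*y*z − (-2*x*y + 4*x - 4)
= 2*x*y - 4*x - 3*y*z + 4
At (-1, 3, 3): -25.

-25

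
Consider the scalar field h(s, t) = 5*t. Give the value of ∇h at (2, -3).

(0, 5)

∂h/∂s = 0
∂h/∂t = 5
∇h = (0, 5)
At (2, -3): (0, 5).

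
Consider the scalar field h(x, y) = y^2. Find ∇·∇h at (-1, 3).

2

∂²h/∂x² = 0
∂²h/∂y² = 2
∇²h = 2
At (-1, 3): 2.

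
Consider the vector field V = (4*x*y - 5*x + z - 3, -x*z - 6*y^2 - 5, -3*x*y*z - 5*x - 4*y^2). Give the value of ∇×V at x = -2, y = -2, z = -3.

(-4, 24, 11)

(∇×V)₁ = ∂V₃/∂y − ∂V₂/∂z = -3*x*z + x - 8*y
(∇×V)₂ = ∂V₁/∂z − ∂V₃/∂x = 3*y*z + 6
(∇×V)₃ = ∂V₂/∂x − ∂V₁/∂y = -4*x - z
∇×V = (-3*x*z + x - 8*y, 3*y*z + 6, -4*x - z)
At (-2, -2, -3): (-4, 24, 11).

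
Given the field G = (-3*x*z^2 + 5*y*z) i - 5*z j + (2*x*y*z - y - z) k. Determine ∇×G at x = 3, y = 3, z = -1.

(-2, 39, 5)

(∇×G)₁ = ∂G₃/∂y − ∂G₂/∂z = 2*x*z + 4
(∇×G)₂ = ∂G₁/∂z − ∂G₃/∂x = -6*x*z - 2*y*z + 5*y
(∇×G)₃ = ∂G₂/∂x − ∂G₁/∂y = -5*z
∇×G = (2*x*z + 4, -6*x*z - 2*y*z + 5*y, -5*z)
At (3, 3, -1): (-2, 39, 5).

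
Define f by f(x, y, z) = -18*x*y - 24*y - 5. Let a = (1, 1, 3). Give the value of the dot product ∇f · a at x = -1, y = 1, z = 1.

-24

∂f/∂x = -18*y
∂f/∂y = -18*x - 24
∂f/∂z = 0
∇f at (-1, 1, 1) = (-18, -6, 0)
∇f · a = (-18)(1) + (-6)(1) + (0)(3) = -24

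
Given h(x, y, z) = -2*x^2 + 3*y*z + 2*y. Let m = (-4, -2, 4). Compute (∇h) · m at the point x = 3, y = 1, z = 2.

∂h/∂x = -4*x
∂h/∂y = 3*z + 2
∂h/∂z = 3*y
∇h at (3, 1, 2) = (-12, 8, 3)
∇h · m = (-12)(-4) + (8)(-2) + (3)(4) = 44

44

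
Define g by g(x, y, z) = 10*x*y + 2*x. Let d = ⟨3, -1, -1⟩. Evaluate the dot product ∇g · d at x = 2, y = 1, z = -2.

∂g/∂x = 10*y + 2
∂g/∂y = 10*x
∂g/∂z = 0
∇g at (2, 1, -2) = (12, 20, 0)
∇g · d = (12)(3) + (20)(-1) + (0)(-1) = 16

16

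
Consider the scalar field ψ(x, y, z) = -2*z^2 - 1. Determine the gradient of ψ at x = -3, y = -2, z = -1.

∂ψ/∂x = 0
∂ψ/∂y = 0
∂ψ/∂z = -4*z
∇ψ = (0, 0, -4*z)
At (-3, -2, -1): (0, 0, 4).

(0, 0, 4)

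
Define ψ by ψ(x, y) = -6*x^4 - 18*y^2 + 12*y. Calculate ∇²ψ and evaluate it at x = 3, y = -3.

-684

∂²ψ/∂x² = -72*x^2
∂²ψ/∂y² = -36
∇²ψ = -72*x^2 - 36
At (3, -3): -684.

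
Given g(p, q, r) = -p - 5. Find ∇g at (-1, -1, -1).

(-1, 0, 0)

∂g/∂p = -1
∂g/∂q = 0
∂g/∂r = 0
∇g = (-1, 0, 0)
At (-1, -1, -1): (-1, 0, 0).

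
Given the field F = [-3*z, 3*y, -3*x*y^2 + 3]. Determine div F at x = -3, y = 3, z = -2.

3

∂F₁/∂x = 0
∂F₂/∂y = 3
∂F₃/∂z = 0
∇·F = 3
At (-3, 3, -2): 3.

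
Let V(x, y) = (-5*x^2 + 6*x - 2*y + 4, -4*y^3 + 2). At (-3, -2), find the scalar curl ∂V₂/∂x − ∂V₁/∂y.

2

∂V₂/∂x = 0
∂V₁/∂y = -2
Scalar curl = 2
At (-3, -2): 2.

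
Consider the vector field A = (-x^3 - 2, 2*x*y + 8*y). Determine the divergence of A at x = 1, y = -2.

∂A₁/∂x = -3*x^2
∂A₂/∂y = 2*x + 8
∇·A = -3*x^2 + 2*x + 8
At (1, -2): 7.

7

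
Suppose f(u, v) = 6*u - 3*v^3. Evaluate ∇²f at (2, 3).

-54

∂²f/∂u² = 0
∂²f/∂v² = -18*v
∇²f = -18*v
At (2, 3): -54.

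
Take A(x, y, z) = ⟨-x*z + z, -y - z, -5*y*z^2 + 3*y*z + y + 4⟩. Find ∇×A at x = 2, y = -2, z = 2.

(∇×A)₁ = ∂A₃/∂y − ∂A₂/∂z = -5*z^2 + 3*z + 2
(∇×A)₂ = ∂A₁/∂z − ∂A₃/∂x = -x + 1
(∇×A)₃ = ∂A₂/∂x − ∂A₁/∂y = 0
∇×A = (-5*z^2 + 3*z + 2, -x + 1, 0)
At (2, -2, 2): (-12, -1, 0).

(-12, -1, 0)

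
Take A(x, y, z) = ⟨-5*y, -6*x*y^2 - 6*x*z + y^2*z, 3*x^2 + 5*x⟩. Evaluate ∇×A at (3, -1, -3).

(17, -23, 17)

(∇×A)₁ = ∂A₃/∂y − ∂A₂/∂z = 6*x - y^2
(∇×A)₂ = ∂A₁/∂z − ∂A₃/∂x = -6*x - 5
(∇×A)₃ = ∂A₂/∂x − ∂A₁/∂y = -6*y^2 - 6*z + 5
∇×A = (6*x - y^2, -6*x - 5, -6*y^2 - 6*z + 5)
At (3, -1, -3): (17, -23, 17).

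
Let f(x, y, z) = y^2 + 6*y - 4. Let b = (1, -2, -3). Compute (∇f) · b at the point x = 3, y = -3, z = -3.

0

∂f/∂x = 0
∂f/∂y = 2*y + 6
∂f/∂z = 0
∇f at (3, -3, -3) = (0, 0, 0)
∇f · b = (0)(1) + (0)(-2) + (0)(-3) = 0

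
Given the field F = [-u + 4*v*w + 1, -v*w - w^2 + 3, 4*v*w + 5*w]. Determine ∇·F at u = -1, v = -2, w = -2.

∂F₁/∂u = -1
∂F₂/∂v = -w
∂F₃/∂w = 4*v + 5
∇·F = 4*v - w + 4
At (-1, -2, -2): -2.

-2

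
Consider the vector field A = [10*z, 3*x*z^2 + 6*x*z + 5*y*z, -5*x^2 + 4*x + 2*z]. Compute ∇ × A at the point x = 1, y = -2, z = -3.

(∇×A)₁ = ∂A₃/∂y − ∂A₂/∂z = -6*x*z - 6*x - 5*y
(∇×A)₂ = ∂A₁/∂z − ∂A₃/∂x = 10*x + 6
(∇×A)₃ = ∂A₂/∂x − ∂A₁/∂y = 3*z^2 + 6*z
∇×A = (-6*x*z - 6*x - 5*y, 10*x + 6, 3*z^2 + 6*z)
At (1, -2, -3): (22, 16, 9).

(22, 16, 9)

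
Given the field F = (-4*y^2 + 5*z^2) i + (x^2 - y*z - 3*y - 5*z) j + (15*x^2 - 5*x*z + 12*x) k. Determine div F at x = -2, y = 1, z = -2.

∂F₁/∂x = 0
∂F₂/∂y = -z - 3
∂F₃/∂z = -5*x
∇·F = -5*x - z - 3
At (-2, 1, -2): 9.

9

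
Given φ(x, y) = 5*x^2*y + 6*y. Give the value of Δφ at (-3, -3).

-30

∂²φ/∂x² = 10*y
∂²φ/∂y² = 0
∇²φ = 10*y
At (-3, -3): -30.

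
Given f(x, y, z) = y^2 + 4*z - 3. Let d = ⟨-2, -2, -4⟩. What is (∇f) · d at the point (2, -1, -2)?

-12

∂f/∂x = 0
∂f/∂y = 2*y
∂f/∂z = 4
∇f at (2, -1, -2) = (0, -2, 4)
∇f · d = (0)(-2) + (-2)(-2) + (4)(-4) = -12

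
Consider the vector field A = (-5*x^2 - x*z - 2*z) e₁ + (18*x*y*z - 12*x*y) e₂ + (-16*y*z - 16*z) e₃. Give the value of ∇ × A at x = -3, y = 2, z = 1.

(∇×A)₁ = ∂A₃/∂y − ∂A₂/∂z = -18*x*y - 16*z
(∇×A)₂ = ∂A₁/∂z − ∂A₃/∂x = -x - 2
(∇×A)₃ = ∂A₂/∂x − ∂A₁/∂y = 18*y*z - 12*y
∇×A = (-18*x*y - 16*z, -x - 2, 18*y*z - 12*y)
At (-3, 2, 1): (92, 1, 12).

(92, 1, 12)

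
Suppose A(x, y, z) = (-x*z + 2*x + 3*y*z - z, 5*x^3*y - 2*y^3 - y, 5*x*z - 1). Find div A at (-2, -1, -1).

∂A₁/∂x = -z + 2
∂A₂/∂y = 5*x^3 - 6*y^2 - 1
∂A₃/∂z = 5*x
∇·A = 5*x^3 + 5*x - 6*y^2 - z + 1
At (-2, -1, -1): -54.

-54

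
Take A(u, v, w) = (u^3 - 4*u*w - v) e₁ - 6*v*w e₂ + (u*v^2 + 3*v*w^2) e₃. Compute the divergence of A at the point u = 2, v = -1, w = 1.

∂A₁/∂u = 3*u^2 - 4*w
∂A₂/∂v = -6*w
∂A₃/∂w = 6*v*w
∇·A = 3*u^2 + 6*v*w - 10*w
At (2, -1, 1): -4.

-4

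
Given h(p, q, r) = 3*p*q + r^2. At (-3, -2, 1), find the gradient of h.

(-6, -9, 2)

∂h/∂p = 3*q
∂h/∂q = 3*p
∂h/∂r = 2*r
∇h = (3*q, 3*p, 2*r)
At (-3, -2, 1): (-6, -9, 2).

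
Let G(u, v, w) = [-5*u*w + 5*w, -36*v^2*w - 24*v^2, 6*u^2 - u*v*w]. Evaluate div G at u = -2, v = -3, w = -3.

-495

∂G₁/∂u = -5*w
∂G₂/∂v = -72*v*w - 48*v
∂G₃/∂w = -u*v
∇·G = -u*v - 72*v*w - 48*v - 5*w
At (-2, -3, -3): -495.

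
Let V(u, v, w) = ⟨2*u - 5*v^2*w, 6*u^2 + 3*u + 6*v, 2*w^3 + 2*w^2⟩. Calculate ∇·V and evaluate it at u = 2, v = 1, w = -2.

24

∂V₁/∂u = 2
∂V₂/∂v = 6
∂V₃/∂w = 6*w^2 + 4*w
∇·V = 6*w^2 + 4*w + 8
At (2, 1, -2): 24.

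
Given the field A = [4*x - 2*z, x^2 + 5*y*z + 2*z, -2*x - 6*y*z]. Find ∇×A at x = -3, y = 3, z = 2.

(-29, 0, -6)

(∇×A)₁ = ∂A₃/∂y − ∂A₂/∂z = -5*y - 6*z - 2
(∇×A)₂ = ∂A₁/∂z − ∂A₃/∂x = 0
(∇×A)₃ = ∂A₂/∂x − ∂A₁/∂y = 2*x
∇×A = (-5*y - 6*z - 2, 0, 2*x)
At (-3, 3, 2): (-29, 0, -6).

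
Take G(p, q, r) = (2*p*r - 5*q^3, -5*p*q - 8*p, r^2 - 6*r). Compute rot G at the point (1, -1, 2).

(∇×G)₁ = ∂G₃/∂q − ∂G₂/∂r = 0
(∇×G)₂ = ∂G₁/∂r − ∂G₃/∂p = 2*p
(∇×G)₃ = ∂G₂/∂p − ∂G₁/∂q = 15*q^2 - 5*q - 8
∇×G = (0, 2*p, 15*q^2 - 5*q - 8)
At (1, -1, 2): (0, 2, 12).

(0, 2, 12)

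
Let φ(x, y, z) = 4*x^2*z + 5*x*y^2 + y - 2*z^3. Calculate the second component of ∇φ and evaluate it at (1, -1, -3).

(∇φ)_2 = ∂φ/∂y = 10*x*y + 1
At (1, -1, -3): -9.

-9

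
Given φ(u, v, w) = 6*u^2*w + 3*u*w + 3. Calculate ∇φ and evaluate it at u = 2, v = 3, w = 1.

∂φ/∂u = 12*u*w + 3*w
∂φ/∂v = 0
∂φ/∂w = 6*u^2 + 3*u
∇φ = (12*u*w + 3*w, 0, 6*u^2 + 3*u)
At (2, 3, 1): (27, 0, 30).

(27, 0, 30)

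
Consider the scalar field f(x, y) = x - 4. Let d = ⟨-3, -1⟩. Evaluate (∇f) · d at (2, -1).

-3

∂f/∂x = 1
∂f/∂y = 0
∇f at (2, -1) = (1, 0)
∇f · d = (1)(-3) + (0)(-1) = -3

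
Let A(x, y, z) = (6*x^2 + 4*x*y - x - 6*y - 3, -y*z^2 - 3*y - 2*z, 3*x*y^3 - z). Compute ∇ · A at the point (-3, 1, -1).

-38

∂A₁/∂x = 12*x + 4*y - 1
∂A₂/∂y = -z^2 - 3
∂A₃/∂z = -1
∇·A = 12*x + 4*y - z^2 - 5
At (-3, 1, -1): -38.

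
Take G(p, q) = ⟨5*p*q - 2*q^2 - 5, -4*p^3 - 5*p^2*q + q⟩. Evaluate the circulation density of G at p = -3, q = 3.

∂G₂/∂p = -12*p^2 - 10*p*q
∂G₁/∂q = 5*p - 4*q
Scalar curl = -12*p^2 - 10*p*q - 5*p + 4*q
At (-3, 3): 9.

9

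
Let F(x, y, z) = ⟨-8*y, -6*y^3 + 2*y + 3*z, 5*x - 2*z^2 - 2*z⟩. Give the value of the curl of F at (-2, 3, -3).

(-3, -5, 8)

(∇×F)₁ = ∂F₃/∂y − ∂F₂/∂z = -3
(∇×F)₂ = ∂F₁/∂z − ∂F₃/∂x = -5
(∇×F)₃ = ∂F₂/∂x − ∂F₁/∂y = 8
∇×F = (-3, -5, 8)
At (-2, 3, -3): (-3, -5, 8).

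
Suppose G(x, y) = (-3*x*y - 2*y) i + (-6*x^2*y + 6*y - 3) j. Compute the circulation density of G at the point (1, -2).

29

∂G₂/∂x = -12*x*y
∂G₁/∂y = -3*x - 2
Scalar curl = -12*x*y + 3*x + 2
At (1, -2): 29.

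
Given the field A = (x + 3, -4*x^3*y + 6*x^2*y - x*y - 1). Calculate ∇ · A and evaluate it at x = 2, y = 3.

-9

∂A₁/∂x = 1
∂A₂/∂y = -4*x^3 + 6*x^2 - x
∇·A = -4*x^3 + 6*x^2 - x + 1
At (2, 3): -9.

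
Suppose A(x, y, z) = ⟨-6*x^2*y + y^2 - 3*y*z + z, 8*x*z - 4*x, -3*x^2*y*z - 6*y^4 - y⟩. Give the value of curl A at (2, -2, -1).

(187, 31, 13)

(∇×A)₁ = ∂A₃/∂y − ∂A₂/∂z = -3*x^2*z - 8*x - 24*y^3 - 1
(∇×A)₂ = ∂A₁/∂z − ∂A₃/∂x = 6*x*y*z - 3*y + 1
(∇×A)₃ = ∂A₂/∂x − ∂A₁/∂y = 6*x^2 - 2*y + 11*z - 4
∇×A = (-3*x^2*z - 8*x - 24*y^3 - 1, 6*x*y*z - 3*y + 1, 6*x^2 - 2*y + 11*z - 4)
At (2, -2, -1): (187, 31, 13).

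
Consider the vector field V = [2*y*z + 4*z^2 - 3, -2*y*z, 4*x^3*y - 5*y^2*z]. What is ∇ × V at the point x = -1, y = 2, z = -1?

(20, -28, 2)

(∇×V)₁ = ∂V₃/∂y − ∂V₂/∂z = 4*x^3 - 10*y*z + 2*y
(∇×V)₂ = ∂V₁/∂z − ∂V₃/∂x = -12*x^2*y + 2*y + 8*z
(∇×V)₃ = ∂V₂/∂x − ∂V₁/∂y = -2*z
∇×V = (4*x^3 - 10*y*z + 2*y, -12*x^2*y + 2*y + 8*z, -2*z)
At (-1, 2, -1): (20, -28, 2).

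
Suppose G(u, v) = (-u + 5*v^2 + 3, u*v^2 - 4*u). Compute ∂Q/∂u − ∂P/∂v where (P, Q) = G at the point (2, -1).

∂G₂/∂u = v^2 - 4
∂G₁/∂v = 10*v
Scalar curl = v^2 - 10*v - 4
At (2, -1): 7.

7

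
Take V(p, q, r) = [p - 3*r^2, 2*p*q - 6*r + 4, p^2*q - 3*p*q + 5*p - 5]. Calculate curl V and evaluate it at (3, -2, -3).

(∇×V)₁ = ∂V₃/∂q − ∂V₂/∂r = p^2 - 3*p + 6
(∇×V)₂ = ∂V₁/∂r − ∂V₃/∂p = -2*p*q + 3*q - 6*r - 5
(∇×V)₃ = ∂V₂/∂p − ∂V₁/∂q = 2*q
∇×V = (p^2 - 3*p + 6, -2*p*q + 3*q - 6*r - 5, 2*q)
At (3, -2, -3): (6, 19, -4).

(6, 19, -4)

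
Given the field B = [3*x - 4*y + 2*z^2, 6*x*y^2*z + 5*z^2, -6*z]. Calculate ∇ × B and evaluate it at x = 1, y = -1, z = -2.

(∇×B)₁ = ∂B₃/∂y − ∂B₂/∂z = -6*x*y^2 - 10*z
(∇×B)₂ = ∂B₁/∂z − ∂B₃/∂x = 4*z
(∇×B)₃ = ∂B₂/∂x − ∂B₁/∂y = 6*y^2*z + 4
∇×B = (-6*x*y^2 - 10*z, 4*z, 6*y^2*z + 4)
At (1, -1, -2): (14, -8, -8).

(14, -8, -8)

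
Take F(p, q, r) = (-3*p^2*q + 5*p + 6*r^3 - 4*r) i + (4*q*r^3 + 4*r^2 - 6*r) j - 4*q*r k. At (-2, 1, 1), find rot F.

(-18, 14, 12)

(∇×F)₁ = ∂F₃/∂q − ∂F₂/∂r = -12*q*r^2 - 12*r + 6
(∇×F)₂ = ∂F₁/∂r − ∂F₃/∂p = 18*r^2 - 4
(∇×F)₃ = ∂F₂/∂p − ∂F₁/∂q = 3*p^2
∇×F = (-12*q*r^2 - 12*r + 6, 18*r^2 - 4, 3*p^2)
At (-2, 1, 1): (-18, 14, 12).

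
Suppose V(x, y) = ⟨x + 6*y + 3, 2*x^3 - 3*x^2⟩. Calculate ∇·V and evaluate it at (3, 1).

1

∂V₁/∂x = 1
∂V₂/∂y = 0
∇·V = 1
At (3, 1): 1.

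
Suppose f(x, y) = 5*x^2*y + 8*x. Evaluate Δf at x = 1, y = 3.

∂²f/∂x² = 10*y
∂²f/∂y² = 0
∇²f = 10*y
At (1, 3): 30.

30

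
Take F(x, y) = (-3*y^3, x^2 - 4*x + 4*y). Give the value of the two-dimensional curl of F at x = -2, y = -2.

∂F₂/∂x = 2*x - 4
∂F₁/∂y = -9*y^2
Scalar curl = 2*x + 9*y^2 - 4
At (-2, -2): 28.

28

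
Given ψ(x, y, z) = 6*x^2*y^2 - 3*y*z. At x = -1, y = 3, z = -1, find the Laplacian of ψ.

∂²ψ/∂x² = 12*y^2
∂²ψ/∂y² = 12*x^2
∂²ψ/∂z² = 0
∇²ψ = 12*x^2 + 12*y^2
At (-1, 3, -1): 120.

120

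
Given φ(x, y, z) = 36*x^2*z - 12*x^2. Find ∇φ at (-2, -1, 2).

(-240, 0, 144)

∂φ/∂x = 72*x*z - 24*x
∂φ/∂y = 0
∂φ/∂z = 36*x^2
∇φ = (72*x*z - 24*x, 0, 36*x^2)
At (-2, -1, 2): (-240, 0, 144).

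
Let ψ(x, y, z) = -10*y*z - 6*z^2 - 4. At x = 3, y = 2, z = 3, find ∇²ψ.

-12

∂²ψ/∂x² = 0
∂²ψ/∂y² = 0
∂²ψ/∂z² = -12
∇²ψ = -12
At (3, 2, 3): -12.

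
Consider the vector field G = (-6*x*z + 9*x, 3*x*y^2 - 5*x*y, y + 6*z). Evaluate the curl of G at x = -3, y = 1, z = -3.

(∇×G)₁ = ∂G₃/∂y − ∂G₂/∂z = 1
(∇×G)₂ = ∂G₁/∂z − ∂G₃/∂x = -6*x
(∇×G)₃ = ∂G₂/∂x − ∂G₁/∂y = 3*y^2 - 5*y
∇×G = (1, -6*x, 3*y^2 - 5*y)
At (-3, 1, -3): (1, 18, -2).

(1, 18, -2)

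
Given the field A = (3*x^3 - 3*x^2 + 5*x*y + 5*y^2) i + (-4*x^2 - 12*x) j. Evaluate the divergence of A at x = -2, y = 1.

∂A₁/∂x = 9*x^2 - 6*x + 5*y
∂A₂/∂y = 0
∇·A = 9*x^2 - 6*x + 5*y
At (-2, 1): 53.

53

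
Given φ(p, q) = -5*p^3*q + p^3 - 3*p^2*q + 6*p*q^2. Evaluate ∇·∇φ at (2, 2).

∂²φ/∂p² = 6*(-5*p*q + p - q)
∂²φ/∂q² = 12*p
∇²φ = -30*p*q + 18*p - 6*q
At (2, 2): -96.

-96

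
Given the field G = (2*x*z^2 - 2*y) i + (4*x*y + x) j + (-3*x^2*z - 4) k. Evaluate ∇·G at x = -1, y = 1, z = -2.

∂G₁/∂x = 2*z^2
∂G₂/∂y = 4*x
∂G₃/∂z = -3*x^2
∇·G = -3*x^2 + 4*x + 2*z^2
At (-1, 1, -2): 1.

1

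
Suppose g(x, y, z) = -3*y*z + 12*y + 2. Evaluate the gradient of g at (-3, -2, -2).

∂g/∂x = 0
∂g/∂y = -3*z + 12
∂g/∂z = -3*y
∇g = (0, -3*z + 12, -3*y)
At (-3, -2, -2): (0, 18, 6).

(0, 18, 6)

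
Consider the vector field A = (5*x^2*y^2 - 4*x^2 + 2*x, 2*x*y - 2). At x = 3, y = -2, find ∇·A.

∂A₁/∂x = 10*x*y^2 - 8*x + 2
∂A₂/∂y = 2*x
∇·A = 10*x*y^2 - 6*x + 2
At (3, -2): 104.

104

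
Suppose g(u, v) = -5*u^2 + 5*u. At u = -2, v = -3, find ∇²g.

-10

∂²g/∂u² = -10
∂²g/∂v² = 0
∇²g = -10
At (-2, -3): -10.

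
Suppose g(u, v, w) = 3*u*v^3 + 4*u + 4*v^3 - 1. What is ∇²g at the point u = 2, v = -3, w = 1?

-180

∂²g/∂u² = 0
∂²g/∂v² = 6*v*(3*u + 4)
∂²g/∂w² = 0
∇²g = 18*u*v + 24*v
At (2, -3, 1): -180.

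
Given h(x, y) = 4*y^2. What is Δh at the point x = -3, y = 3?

∂²h/∂x² = 0
∂²h/∂y² = 8
∇²h = 8
At (-3, 3): 8.

8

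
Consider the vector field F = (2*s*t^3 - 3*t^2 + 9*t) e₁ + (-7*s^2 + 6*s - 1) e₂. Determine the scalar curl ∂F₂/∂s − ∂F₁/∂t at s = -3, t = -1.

∂F₂/∂s = -14*s + 6
∂F₁/∂t = 6*s*t^2 - 6*t + 9
Scalar curl = -6*s*t^2 - 14*s + 6*t - 3
At (-3, -1): 51.

51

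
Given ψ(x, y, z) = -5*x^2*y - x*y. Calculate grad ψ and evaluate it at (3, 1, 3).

∂ψ/∂x = -10*x*y - y
∂ψ/∂y = -5*x^2 - x
∂ψ/∂z = 0
∇ψ = (-10*x*y - y, -5*x^2 - x, 0)
At (3, 1, 3): (-31, -48, 0).

(-31, -48, 0)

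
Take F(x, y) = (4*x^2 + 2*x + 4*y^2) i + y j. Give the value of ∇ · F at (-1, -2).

-5

∂F₁/∂x = 8*x + 2
∂F₂/∂y = 1
∇·F = 8*x + 3
At (-1, -2): -5.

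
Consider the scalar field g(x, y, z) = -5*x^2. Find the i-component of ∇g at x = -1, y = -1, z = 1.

10

(∇g)_1 = ∂g/∂x = -10*x
At (-1, -1, 1): 10.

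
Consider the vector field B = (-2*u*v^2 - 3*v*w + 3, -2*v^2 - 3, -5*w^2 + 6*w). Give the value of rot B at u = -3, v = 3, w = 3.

(0, -9, -27)

(∇×B)₁ = ∂B₃/∂v − ∂B₂/∂w = 0
(∇×B)₂ = ∂B₁/∂w − ∂B₃/∂u = -3*v
(∇×B)₃ = ∂B₂/∂u − ∂B₁/∂v = 4*u*v + 3*w
∇×B = (0, -3*v, 4*u*v + 3*w)
At (-3, 3, 3): (0, -9, -27).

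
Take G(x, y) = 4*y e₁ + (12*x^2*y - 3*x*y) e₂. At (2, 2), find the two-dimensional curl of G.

∂G₂/∂x = 24*x*y - 3*y
∂G₁/∂y = 4
Scalar curl = 24*x*y - 3*y - 4
At (2, 2): 86.

86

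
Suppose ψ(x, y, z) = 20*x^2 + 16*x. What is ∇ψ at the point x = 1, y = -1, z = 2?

(56, 0, 0)

∂ψ/∂x = 40*x + 16
∂ψ/∂y = 0
∂ψ/∂z = 0
∇ψ = (40*x + 16, 0, 0)
At (1, -1, 2): (56, 0, 0).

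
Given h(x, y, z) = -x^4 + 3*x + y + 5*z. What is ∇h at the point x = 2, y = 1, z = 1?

(-29, 1, 5)

∂h/∂x = -4*x^3 + 3
∂h/∂y = 1
∂h/∂z = 5
∇h = (-4*x^3 + 3, 1, 5)
At (2, 1, 1): (-29, 1, 5).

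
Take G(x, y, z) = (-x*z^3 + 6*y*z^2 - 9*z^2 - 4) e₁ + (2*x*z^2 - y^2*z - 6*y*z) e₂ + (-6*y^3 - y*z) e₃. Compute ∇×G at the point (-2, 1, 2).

(∇×G)₁ = ∂G₃/∂y − ∂G₂/∂z = -4*x*z - 17*y^2 + 6*y - z
(∇×G)₂ = ∂G₁/∂z − ∂G₃/∂x = -3*x*z^2 + 12*y*z - 18*z
(∇×G)₃ = ∂G₂/∂x − ∂G₁/∂y = -4*z^2
∇×G = (-4*x*z - 17*y^2 + 6*y - z, -3*x*z^2 + 12*y*z - 18*z, -4*z^2)
At (-2, 1, 2): (3, 12, -16).

(3, 12, -16)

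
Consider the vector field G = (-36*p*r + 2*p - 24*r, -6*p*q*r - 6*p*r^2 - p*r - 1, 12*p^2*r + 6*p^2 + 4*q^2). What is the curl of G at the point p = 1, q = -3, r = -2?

(-65, -24, -58)

(∇×G)₁ = ∂G₃/∂q − ∂G₂/∂r = 6*p*q + 12*p*r + p + 8*q
(∇×G)₂ = ∂G₁/∂r − ∂G₃/∂p = -24*p*r - 48*p - 24
(∇×G)₃ = ∂G₂/∂p − ∂G₁/∂q = -6*q*r - 6*r^2 - r
∇×G = (6*p*q + 12*p*r + p + 8*q, -24*p*r - 48*p - 24, -6*q*r - 6*r^2 - r)
At (1, -3, -2): (-65, -24, -58).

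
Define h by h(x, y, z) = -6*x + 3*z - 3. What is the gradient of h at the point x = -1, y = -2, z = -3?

(-6, 0, 3)

∂h/∂x = -6
∂h/∂y = 0
∂h/∂z = 3
∇h = (-6, 0, 3)
At (-1, -2, -3): (-6, 0, 3).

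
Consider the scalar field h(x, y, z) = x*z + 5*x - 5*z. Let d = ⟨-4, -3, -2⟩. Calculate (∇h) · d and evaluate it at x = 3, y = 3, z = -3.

-4

∂h/∂x = z + 5
∂h/∂y = 0
∂h/∂z = x - 5
∇h at (3, 3, -3) = (2, 0, -2)
∇h · d = (2)(-4) + (0)(-3) + (-2)(-2) = -4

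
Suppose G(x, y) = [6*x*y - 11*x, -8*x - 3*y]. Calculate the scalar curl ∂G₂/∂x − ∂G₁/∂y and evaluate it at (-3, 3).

∂G₂/∂x = -8
∂G₁/∂y = 6*x
Scalar curl = -6*x - 8
At (-3, 3): 10.

10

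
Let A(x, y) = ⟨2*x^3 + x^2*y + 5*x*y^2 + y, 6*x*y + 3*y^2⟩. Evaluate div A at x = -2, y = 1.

19

∂A₁/∂x = 6*x^2 + 2*x*y + 5*y^2
∂A₂/∂y = 6*x + 6*y
∇·A = 6*x^2 + 2*x*y + 6*x + 5*y^2 + 6*y
At (-2, 1): 19.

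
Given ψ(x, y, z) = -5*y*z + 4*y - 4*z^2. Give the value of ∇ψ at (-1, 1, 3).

∂ψ/∂x = 0
∂ψ/∂y = -5*z + 4
∂ψ/∂z = -5*y - 8*z
∇ψ = (0, -5*z + 4, -5*y - 8*z)
At (-1, 1, 3): (0, -11, -29).

(0, -11, -29)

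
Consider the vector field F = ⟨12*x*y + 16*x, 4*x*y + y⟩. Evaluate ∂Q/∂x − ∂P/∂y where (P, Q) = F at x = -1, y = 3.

24

∂F₂/∂x = 4*y
∂F₁/∂y = 12*x
Scalar curl = -12*x + 4*y
At (-1, 3): 24.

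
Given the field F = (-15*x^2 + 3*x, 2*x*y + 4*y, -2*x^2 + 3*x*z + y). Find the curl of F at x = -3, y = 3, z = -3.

(1, -3, 6)

(∇×F)₁ = ∂F₃/∂y − ∂F₂/∂z = 1
(∇×F)₂ = ∂F₁/∂z − ∂F₃/∂x = 4*x - 3*z
(∇×F)₃ = ∂F₂/∂x − ∂F₁/∂y = 2*y
∇×F = (1, 4*x - 3*z, 2*y)
At (-3, 3, -3): (1, -3, 6).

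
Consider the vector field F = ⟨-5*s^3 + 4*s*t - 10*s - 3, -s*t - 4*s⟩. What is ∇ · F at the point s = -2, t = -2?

∂F₁/∂s = -15*s^2 + 4*t - 10
∂F₂/∂t = -s
∇·F = -15*s^2 - s + 4*t - 10
At (-2, -2): -76.

-76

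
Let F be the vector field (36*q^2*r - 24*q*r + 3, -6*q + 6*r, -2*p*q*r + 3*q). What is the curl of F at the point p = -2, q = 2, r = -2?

(-11, 88, 240)

(∇×F)₁ = ∂F₃/∂q − ∂F₂/∂r = -2*p*r - 3
(∇×F)₂ = ∂F₁/∂r − ∂F₃/∂p = 36*q^2 + 2*q*r - 24*q
(∇×F)₃ = ∂F₂/∂p − ∂F₁/∂q = -72*q*r + 24*r
∇×F = (-2*p*r - 3, 36*q^2 + 2*q*r - 24*q, -72*q*r + 24*r)
At (-2, 2, -2): (-11, 88, 240).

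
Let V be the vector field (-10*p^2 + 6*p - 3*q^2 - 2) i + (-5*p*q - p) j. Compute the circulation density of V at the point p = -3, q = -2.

-3

∂V₂/∂p = -5*q - 1
∂V₁/∂q = -6*q
Scalar curl = q - 1
At (-3, -2): -3.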